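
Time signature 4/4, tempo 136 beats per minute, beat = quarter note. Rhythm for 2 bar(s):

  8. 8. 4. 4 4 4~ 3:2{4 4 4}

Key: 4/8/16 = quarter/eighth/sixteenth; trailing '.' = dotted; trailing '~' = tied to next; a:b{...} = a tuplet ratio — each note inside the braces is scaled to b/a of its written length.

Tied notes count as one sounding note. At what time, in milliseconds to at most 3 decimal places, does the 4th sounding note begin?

1. 0.0ms @ 0 + 330.882ms (3/4)
2. 330.882ms @ 3/4 + 330.882ms (3/4)
3. 661.765ms @ 3/2 + 661.765ms (3/2)
4. 1323.529ms @ 3 + 441.176ms (1)
5. 1764.706ms @ 4 + 441.176ms (1)
6. 2205.882ms @ 5 + 735.294ms (5/3)
7. 2941.176ms @ 20/3 + 294.118ms (2/3)
8. 3235.294ms @ 22/3 + 294.118ms (2/3)

note 4 onset = 3b = 1323.529ms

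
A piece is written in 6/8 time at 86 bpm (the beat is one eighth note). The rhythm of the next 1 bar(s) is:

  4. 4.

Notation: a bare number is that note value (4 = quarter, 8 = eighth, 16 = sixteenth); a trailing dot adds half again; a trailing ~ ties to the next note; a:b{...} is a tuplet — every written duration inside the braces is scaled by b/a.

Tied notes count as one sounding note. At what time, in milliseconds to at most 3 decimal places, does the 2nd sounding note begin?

note 2 onset = 3b = 2093.023ms

1. 0.0ms @ 0 + 2093.023ms (3)
2. 2093.023ms @ 3 + 2093.023ms (3)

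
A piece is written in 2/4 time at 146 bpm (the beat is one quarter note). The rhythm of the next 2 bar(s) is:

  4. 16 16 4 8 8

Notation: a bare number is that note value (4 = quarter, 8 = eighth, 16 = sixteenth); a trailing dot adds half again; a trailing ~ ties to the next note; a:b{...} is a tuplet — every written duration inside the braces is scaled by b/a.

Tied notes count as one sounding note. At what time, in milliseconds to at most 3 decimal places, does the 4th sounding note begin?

note 4 onset = 2b = 821.918ms

1. 0.0ms @ 0 + 616.438ms (3/2)
2. 616.438ms @ 3/2 + 102.74ms (1/4)
3. 719.178ms @ 7/4 + 102.74ms (1/4)
4. 821.918ms @ 2 + 410.959ms (1)
5. 1232.877ms @ 3 + 205.479ms (1/2)
6. 1438.356ms @ 7/2 + 205.479ms (1/2)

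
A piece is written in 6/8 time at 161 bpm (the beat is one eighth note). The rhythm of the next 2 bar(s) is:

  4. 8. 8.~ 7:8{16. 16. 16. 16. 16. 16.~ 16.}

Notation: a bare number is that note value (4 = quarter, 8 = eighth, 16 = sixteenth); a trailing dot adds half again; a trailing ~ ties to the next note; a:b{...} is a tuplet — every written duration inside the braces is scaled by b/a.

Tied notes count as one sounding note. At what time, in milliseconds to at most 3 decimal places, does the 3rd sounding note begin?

note 3 onset = 9/2b = 1677.019ms

1. 0.0ms @ 0 + 1118.012ms (3)
2. 1118.012ms @ 3 + 559.006ms (3/2)
3. 1677.019ms @ 9/2 + 878.438ms (33/14)
4. 2555.457ms @ 48/7 + 319.432ms (6/7)
5. 2874.889ms @ 54/7 + 319.432ms (6/7)
6. 3194.321ms @ 60/7 + 319.432ms (6/7)
7. 3513.753ms @ 66/7 + 319.432ms (6/7)
8. 3833.185ms @ 72/7 + 638.864ms (12/7)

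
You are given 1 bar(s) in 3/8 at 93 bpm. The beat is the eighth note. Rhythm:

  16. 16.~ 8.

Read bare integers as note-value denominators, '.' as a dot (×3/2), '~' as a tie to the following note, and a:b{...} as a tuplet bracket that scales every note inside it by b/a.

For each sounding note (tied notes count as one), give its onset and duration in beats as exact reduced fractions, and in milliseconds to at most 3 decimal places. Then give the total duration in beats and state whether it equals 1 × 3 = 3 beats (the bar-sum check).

1) 0.0ms=0b +483.871ms=3/4b
2) 483.871ms=3/4b +1451.613ms=9/4b
Σ=3b of 3 (93bpm 3/8) — PASS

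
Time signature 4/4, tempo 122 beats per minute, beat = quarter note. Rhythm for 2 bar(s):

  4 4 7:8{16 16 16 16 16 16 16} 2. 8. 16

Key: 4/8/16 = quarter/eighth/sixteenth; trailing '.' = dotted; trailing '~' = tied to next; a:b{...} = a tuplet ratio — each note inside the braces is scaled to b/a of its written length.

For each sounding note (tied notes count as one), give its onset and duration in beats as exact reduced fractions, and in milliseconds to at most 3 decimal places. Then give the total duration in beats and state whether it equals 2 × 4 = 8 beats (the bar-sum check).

1) 0.0ms=0b +491.803ms=1b
2) 491.803ms=1b +491.803ms=1b
3) 983.607ms=2b +140.515ms=2/7b
4) 1124.122ms=16/7b +140.515ms=2/7b
5) 1264.637ms=18/7b +140.515ms=2/7b
6) 1405.152ms=20/7b +140.515ms=2/7b
7) 1545.667ms=22/7b +140.515ms=2/7b
8) 1686.183ms=24/7b +140.515ms=2/7b
9) 1826.698ms=26/7b +140.515ms=2/7b
10) 1967.213ms=4b +1475.41ms=3b
11) 3442.623ms=7b +368.852ms=3/4b
12) 3811.475ms=31/4b +122.951ms=1/4b
Σ=8b of 8 (122bpm 4/4) — PASS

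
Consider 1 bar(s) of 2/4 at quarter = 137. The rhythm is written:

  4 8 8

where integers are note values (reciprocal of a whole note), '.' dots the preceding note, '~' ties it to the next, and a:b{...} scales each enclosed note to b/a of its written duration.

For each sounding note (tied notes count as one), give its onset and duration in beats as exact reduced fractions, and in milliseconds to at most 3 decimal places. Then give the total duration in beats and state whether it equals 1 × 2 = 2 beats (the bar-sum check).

1) 0.0ms=0b +437.956ms=1b
2) 437.956ms=1b +218.978ms=1/2b
3) 656.934ms=3/2b +218.978ms=1/2b
Σ=2b of 2 (137bpm 2/4) — PASS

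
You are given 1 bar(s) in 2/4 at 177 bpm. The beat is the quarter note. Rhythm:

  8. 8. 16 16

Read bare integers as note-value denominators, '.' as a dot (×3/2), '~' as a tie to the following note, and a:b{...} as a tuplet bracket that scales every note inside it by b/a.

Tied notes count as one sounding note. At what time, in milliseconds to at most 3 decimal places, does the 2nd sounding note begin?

note 2 onset = 3/4b = 254.237ms

1. 0.0ms @ 0 + 254.237ms (3/4)
2. 254.237ms @ 3/4 + 254.237ms (3/4)
3. 508.475ms @ 3/2 + 84.746ms (1/4)
4. 593.22ms @ 7/4 + 84.746ms (1/4)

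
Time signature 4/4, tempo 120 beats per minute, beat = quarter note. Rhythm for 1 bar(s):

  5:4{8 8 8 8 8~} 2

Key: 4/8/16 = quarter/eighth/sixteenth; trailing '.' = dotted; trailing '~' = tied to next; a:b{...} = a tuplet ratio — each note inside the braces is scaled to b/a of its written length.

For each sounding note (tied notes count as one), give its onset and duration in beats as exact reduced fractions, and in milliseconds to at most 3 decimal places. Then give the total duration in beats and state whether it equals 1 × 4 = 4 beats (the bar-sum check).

1) 0.0ms=0b +200.0ms=2/5b
2) 200.0ms=2/5b +200.0ms=2/5b
3) 400.0ms=4/5b +200.0ms=2/5b
4) 600.0ms=6/5b +200.0ms=2/5b
5) 800.0ms=8/5b +1200.0ms=12/5b
Σ=4b of 4 (120bpm 4/4) — PASS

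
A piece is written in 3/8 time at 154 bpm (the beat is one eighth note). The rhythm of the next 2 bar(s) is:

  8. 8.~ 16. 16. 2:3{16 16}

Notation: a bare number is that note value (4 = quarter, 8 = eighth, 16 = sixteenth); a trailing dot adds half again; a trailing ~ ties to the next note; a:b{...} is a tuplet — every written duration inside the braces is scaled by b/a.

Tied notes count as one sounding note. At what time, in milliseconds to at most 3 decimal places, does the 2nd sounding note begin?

note 2 onset = 3/2b = 584.416ms

1. 0.0ms @ 0 + 584.416ms (3/2)
2. 584.416ms @ 3/2 + 876.623ms (9/4)
3. 1461.039ms @ 15/4 + 292.208ms (3/4)
4. 1753.247ms @ 9/2 + 292.208ms (3/4)
5. 2045.455ms @ 21/4 + 292.208ms (3/4)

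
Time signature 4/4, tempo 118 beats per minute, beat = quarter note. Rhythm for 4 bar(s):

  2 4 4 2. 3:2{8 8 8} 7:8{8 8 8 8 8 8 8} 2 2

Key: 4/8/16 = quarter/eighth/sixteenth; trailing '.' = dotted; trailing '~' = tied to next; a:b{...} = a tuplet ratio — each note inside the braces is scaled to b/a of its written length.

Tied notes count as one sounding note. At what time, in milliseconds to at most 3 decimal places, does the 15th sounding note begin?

note 15 onset = 12b = 6101.695ms

1. 0.0ms @ 0 + 1016.949ms (2)
2. 1016.949ms @ 2 + 508.475ms (1)
3. 1525.424ms @ 3 + 508.475ms (1)
4. 2033.898ms @ 4 + 1525.424ms (3)
5. 3559.322ms @ 7 + 169.492ms (1/3)
6. 3728.814ms @ 22/3 + 169.492ms (1/3)
7. 3898.305ms @ 23/3 + 169.492ms (1/3)
8. 4067.797ms @ 8 + 290.557ms (4/7)
9. 4358.354ms @ 60/7 + 290.557ms (4/7)
10. 4648.91ms @ 64/7 + 290.557ms (4/7)
11. 4939.467ms @ 68/7 + 290.557ms (4/7)
12. 5230.024ms @ 72/7 + 290.557ms (4/7)
13. 5520.581ms @ 76/7 + 290.557ms (4/7)
14. 5811.138ms @ 80/7 + 290.557ms (4/7)
15. 6101.695ms @ 12 + 1016.949ms (2)
16. 7118.644ms @ 14 + 1016.949ms (2)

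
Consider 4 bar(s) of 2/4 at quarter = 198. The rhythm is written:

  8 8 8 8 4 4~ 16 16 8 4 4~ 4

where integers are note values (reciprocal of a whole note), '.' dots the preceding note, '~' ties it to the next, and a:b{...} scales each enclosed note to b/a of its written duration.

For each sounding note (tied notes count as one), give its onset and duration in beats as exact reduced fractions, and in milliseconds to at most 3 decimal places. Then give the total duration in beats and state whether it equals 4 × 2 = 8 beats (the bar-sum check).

1) 0.0ms=0b +151.515ms=1/2b
2) 151.515ms=1/2b +151.515ms=1/2b
3) 303.03ms=1b +151.515ms=1/2b
4) 454.545ms=3/2b +151.515ms=1/2b
5) 606.061ms=2b +303.03ms=1b
6) 909.091ms=3b +378.788ms=5/4b
7) 1287.879ms=17/4b +75.758ms=1/4b
8) 1363.636ms=9/2b +151.515ms=1/2b
9) 1515.152ms=5b +303.03ms=1b
10) 1818.182ms=6b +606.061ms=2b
Σ=8b of 8 (198bpm 2/4) — PASS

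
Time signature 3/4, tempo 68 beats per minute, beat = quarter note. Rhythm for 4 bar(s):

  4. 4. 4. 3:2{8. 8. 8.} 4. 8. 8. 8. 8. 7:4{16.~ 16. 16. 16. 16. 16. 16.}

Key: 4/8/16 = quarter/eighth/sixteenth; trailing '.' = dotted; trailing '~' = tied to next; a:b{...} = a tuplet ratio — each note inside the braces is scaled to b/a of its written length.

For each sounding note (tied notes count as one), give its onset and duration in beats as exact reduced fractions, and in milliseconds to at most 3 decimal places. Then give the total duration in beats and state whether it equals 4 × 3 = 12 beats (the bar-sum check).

1) 0.0ms=0b +1323.529ms=3/2b
2) 1323.529ms=3/2b +1323.529ms=3/2b
3) 2647.059ms=3b +1323.529ms=3/2b
4) 3970.588ms=9/2b +441.176ms=1/2b
5) 4411.765ms=5b +441.176ms=1/2b
6) 4852.941ms=11/2b +441.176ms=1/2b
7) 5294.118ms=6b +1323.529ms=3/2b
8) 6617.647ms=15/2b +661.765ms=3/4b
9) 7279.412ms=33/4b +661.765ms=3/4b
10) 7941.176ms=9b +661.765ms=3/4b
11) 8602.941ms=39/4b +661.765ms=3/4b
12) 9264.706ms=21/2b +378.151ms=3/7b
13) 9642.857ms=153/14b +189.076ms=3/14b
14) 9831.933ms=78/7b +189.076ms=3/14b
15) 10021.008ms=159/14b +189.076ms=3/14b
16) 10210.084ms=81/7b +189.076ms=3/14b
17) 10399.16ms=165/14b +189.076ms=3/14b
Σ=12b of 12 (68bpm 3/4) — PASS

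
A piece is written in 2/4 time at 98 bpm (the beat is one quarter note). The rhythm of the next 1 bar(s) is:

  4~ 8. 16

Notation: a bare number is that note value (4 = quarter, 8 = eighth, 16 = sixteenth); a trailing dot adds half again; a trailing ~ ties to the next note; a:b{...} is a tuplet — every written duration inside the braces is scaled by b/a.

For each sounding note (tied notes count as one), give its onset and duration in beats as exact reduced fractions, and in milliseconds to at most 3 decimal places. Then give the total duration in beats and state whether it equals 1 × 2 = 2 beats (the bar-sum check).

1) 0.0ms=0b +1071.429ms=7/4b
2) 1071.429ms=7/4b +153.061ms=1/4b
Σ=2b of 2 (98bpm 2/4) — PASS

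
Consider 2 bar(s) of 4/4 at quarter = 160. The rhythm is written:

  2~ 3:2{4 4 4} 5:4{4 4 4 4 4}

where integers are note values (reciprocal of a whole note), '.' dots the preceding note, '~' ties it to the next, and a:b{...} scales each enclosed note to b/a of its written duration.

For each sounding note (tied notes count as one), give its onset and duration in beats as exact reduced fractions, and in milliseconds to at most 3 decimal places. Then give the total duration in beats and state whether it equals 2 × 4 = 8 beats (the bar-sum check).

1) 0.0ms=0b +1000.0ms=8/3b
2) 1000.0ms=8/3b +250.0ms=2/3b
3) 1250.0ms=10/3b +250.0ms=2/3b
4) 1500.0ms=4b +300.0ms=4/5b
5) 1800.0ms=24/5b +300.0ms=4/5b
6) 2100.0ms=28/5b +300.0ms=4/5b
7) 2400.0ms=32/5b +300.0ms=4/5b
8) 2700.0ms=36/5b +300.0ms=4/5b
Σ=8b of 8 (160bpm 4/4) — PASS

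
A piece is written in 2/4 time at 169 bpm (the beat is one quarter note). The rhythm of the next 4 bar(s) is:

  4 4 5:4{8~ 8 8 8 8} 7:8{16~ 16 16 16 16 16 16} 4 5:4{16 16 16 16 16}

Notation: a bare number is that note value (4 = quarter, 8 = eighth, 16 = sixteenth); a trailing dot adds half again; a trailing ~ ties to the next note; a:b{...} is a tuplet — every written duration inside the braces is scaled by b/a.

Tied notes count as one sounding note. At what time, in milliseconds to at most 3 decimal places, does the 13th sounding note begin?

note 13 onset = 6b = 2130.178ms

1. 0.0ms @ 0 + 355.03ms (1)
2. 355.03ms @ 1 + 355.03ms (1)
3. 710.059ms @ 2 + 284.024ms (4/5)
4. 994.083ms @ 14/5 + 142.012ms (2/5)
5. 1136.095ms @ 16/5 + 142.012ms (2/5)
6. 1278.107ms @ 18/5 + 142.012ms (2/5)
7. 1420.118ms @ 4 + 202.874ms (4/7)
8. 1622.992ms @ 32/7 + 101.437ms (2/7)
9. 1724.429ms @ 34/7 + 101.437ms (2/7)
10. 1825.866ms @ 36/7 + 101.437ms (2/7)
11. 1927.303ms @ 38/7 + 101.437ms (2/7)
12. 2028.74ms @ 40/7 + 101.437ms (2/7)
13. 2130.178ms @ 6 + 355.03ms (1)
14. 2485.207ms @ 7 + 71.006ms (1/5)
15. 2556.213ms @ 36/5 + 71.006ms (1/5)
16. 2627.219ms @ 37/5 + 71.006ms (1/5)
17. 2698.225ms @ 38/5 + 71.006ms (1/5)
18. 2769.231ms @ 39/5 + 71.006ms (1/5)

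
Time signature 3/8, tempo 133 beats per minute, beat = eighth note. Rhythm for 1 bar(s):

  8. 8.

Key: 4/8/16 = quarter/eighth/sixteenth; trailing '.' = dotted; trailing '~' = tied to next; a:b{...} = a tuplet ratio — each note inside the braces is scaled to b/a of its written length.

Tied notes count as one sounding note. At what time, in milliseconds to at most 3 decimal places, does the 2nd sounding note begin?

note 2 onset = 3/2b = 676.692ms

1. 0.0ms @ 0 + 676.692ms (3/2)
2. 676.692ms @ 3/2 + 676.692ms (3/2)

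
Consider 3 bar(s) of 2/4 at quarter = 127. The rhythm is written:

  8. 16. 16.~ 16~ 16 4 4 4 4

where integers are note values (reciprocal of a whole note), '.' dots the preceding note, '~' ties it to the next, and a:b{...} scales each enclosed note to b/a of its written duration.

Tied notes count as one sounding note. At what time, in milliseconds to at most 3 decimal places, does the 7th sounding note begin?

1. 0.0ms @ 0 + 354.331ms (3/4)
2. 354.331ms @ 3/4 + 177.165ms (3/8)
3. 531.496ms @ 9/8 + 413.386ms (7/8)
4. 944.882ms @ 2 + 472.441ms (1)
5. 1417.323ms @ 3 + 472.441ms (1)
6. 1889.764ms @ 4 + 472.441ms (1)
7. 2362.205ms @ 5 + 472.441ms (1)

note 7 onset = 5b = 2362.205ms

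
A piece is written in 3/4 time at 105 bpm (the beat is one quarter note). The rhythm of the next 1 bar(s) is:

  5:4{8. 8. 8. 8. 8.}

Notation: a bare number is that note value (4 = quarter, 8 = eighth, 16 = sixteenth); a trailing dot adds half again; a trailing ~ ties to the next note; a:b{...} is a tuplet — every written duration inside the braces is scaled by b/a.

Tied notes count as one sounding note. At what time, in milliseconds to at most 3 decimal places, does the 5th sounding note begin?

note 5 onset = 12/5b = 1371.429ms

1. 0.0ms @ 0 + 342.857ms (3/5)
2. 342.857ms @ 3/5 + 342.857ms (3/5)
3. 685.714ms @ 6/5 + 342.857ms (3/5)
4. 1028.571ms @ 9/5 + 342.857ms (3/5)
5. 1371.429ms @ 12/5 + 342.857ms (3/5)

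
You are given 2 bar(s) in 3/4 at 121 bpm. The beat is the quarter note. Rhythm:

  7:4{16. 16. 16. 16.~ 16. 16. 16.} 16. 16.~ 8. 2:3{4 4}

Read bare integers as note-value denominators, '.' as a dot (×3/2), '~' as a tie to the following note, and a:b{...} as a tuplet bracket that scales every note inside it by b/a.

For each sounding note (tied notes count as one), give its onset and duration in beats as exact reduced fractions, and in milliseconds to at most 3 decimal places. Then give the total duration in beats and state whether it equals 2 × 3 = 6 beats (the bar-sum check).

1) 0.0ms=0b +106.257ms=3/14b
2) 106.257ms=3/14b +106.257ms=3/14b
3) 212.515ms=3/7b +106.257ms=3/14b
4) 318.772ms=9/14b +212.515ms=3/7b
5) 531.287ms=15/14b +106.257ms=3/14b
6) 637.544ms=9/7b +106.257ms=3/14b
7) 743.802ms=3/2b +185.95ms=3/8b
8) 929.752ms=15/8b +557.851ms=9/8b
9) 1487.603ms=3b +743.802ms=3/2b
10) 2231.405ms=9/2b +743.802ms=3/2b
Σ=6b of 6 (121bpm 3/4) — PASS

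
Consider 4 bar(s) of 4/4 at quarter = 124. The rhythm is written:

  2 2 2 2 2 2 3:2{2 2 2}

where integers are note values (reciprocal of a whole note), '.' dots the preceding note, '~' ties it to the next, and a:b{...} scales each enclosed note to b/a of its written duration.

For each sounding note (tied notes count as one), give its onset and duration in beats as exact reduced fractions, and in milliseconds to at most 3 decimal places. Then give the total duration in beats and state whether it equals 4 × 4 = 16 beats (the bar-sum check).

1) 0.0ms=0b +967.742ms=2b
2) 967.742ms=2b +967.742ms=2b
3) 1935.484ms=4b +967.742ms=2b
4) 2903.226ms=6b +967.742ms=2b
5) 3870.968ms=8b +967.742ms=2b
6) 4838.71ms=10b +967.742ms=2b
7) 5806.452ms=12b +645.161ms=4/3b
8) 6451.613ms=40/3b +645.161ms=4/3b
9) 7096.774ms=44/3b +645.161ms=4/3b
Σ=16b of 16 (124bpm 4/4) — PASS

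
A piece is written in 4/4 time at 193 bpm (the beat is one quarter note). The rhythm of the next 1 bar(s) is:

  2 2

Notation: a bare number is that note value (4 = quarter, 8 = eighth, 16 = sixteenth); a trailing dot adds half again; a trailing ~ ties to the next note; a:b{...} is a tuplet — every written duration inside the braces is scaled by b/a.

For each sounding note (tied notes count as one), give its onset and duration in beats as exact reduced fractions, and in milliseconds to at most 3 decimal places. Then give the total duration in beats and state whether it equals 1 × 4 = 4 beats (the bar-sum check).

1) 0.0ms=0b +621.762ms=2b
2) 621.762ms=2b +621.762ms=2b
Σ=4b of 4 (193bpm 4/4) — PASS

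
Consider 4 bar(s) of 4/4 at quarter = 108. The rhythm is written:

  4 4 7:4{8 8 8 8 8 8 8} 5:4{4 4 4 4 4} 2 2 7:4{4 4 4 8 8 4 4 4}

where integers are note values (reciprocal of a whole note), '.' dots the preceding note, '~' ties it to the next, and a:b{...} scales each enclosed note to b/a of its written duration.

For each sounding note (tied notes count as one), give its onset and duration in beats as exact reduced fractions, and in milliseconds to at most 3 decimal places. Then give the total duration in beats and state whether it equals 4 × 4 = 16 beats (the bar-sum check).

1) 0.0ms=0b +555.556ms=1b
2) 555.556ms=1b +555.556ms=1b
3) 1111.111ms=2b +158.73ms=2/7b
4) 1269.841ms=16/7b +158.73ms=2/7b
5) 1428.571ms=18/7b +158.73ms=2/7b
6) 1587.302ms=20/7b +158.73ms=2/7b
7) 1746.032ms=22/7b +158.73ms=2/7b
8) 1904.762ms=24/7b +158.73ms=2/7b
9) 2063.492ms=26/7b +158.73ms=2/7b
10) 2222.222ms=4b +444.444ms=4/5b
11) 2666.667ms=24/5b +444.444ms=4/5b
12) 3111.111ms=28/5b +444.444ms=4/5b
13) 3555.556ms=32/5b +444.444ms=4/5b
14) 4000.0ms=36/5b +444.444ms=4/5b
15) 4444.444ms=8b +1111.111ms=2b
16) 5555.556ms=10b +1111.111ms=2b
17) 6666.667ms=12b +317.46ms=4/7b
18) 6984.127ms=88/7b +317.46ms=4/7b
19) 7301.587ms=92/7b +317.46ms=4/7b
20) 7619.048ms=96/7b +158.73ms=2/7b
21) 7777.778ms=14b +158.73ms=2/7b
22) 7936.508ms=100/7b +317.46ms=4/7b
23) 8253.968ms=104/7b +317.46ms=4/7b
24) 8571.429ms=108/7b +317.46ms=4/7b
Σ=16b of 16 (108bpm 4/4) — PASS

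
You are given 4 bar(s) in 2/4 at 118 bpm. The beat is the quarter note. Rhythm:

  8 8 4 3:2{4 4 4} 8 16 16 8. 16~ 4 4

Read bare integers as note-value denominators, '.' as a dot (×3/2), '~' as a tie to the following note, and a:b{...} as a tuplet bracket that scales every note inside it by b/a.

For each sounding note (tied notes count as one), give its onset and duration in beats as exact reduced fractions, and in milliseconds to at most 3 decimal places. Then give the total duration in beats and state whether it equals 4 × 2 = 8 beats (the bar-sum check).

1) 0.0ms=0b +254.237ms=1/2b
2) 254.237ms=1/2b +254.237ms=1/2b
3) 508.475ms=1b +508.475ms=1b
4) 1016.949ms=2b +338.983ms=2/3b
5) 1355.932ms=8/3b +338.983ms=2/3b
6) 1694.915ms=10/3b +338.983ms=2/3b
7) 2033.898ms=4b +254.237ms=1/2b
8) 2288.136ms=9/2b +127.119ms=1/4b
9) 2415.254ms=19/4b +127.119ms=1/4b
10) 2542.373ms=5b +381.356ms=3/4b
11) 2923.729ms=23/4b +635.593ms=5/4b
12) 3559.322ms=7b +508.475ms=1b
Σ=8b of 8 (118bpm 2/4) — PASS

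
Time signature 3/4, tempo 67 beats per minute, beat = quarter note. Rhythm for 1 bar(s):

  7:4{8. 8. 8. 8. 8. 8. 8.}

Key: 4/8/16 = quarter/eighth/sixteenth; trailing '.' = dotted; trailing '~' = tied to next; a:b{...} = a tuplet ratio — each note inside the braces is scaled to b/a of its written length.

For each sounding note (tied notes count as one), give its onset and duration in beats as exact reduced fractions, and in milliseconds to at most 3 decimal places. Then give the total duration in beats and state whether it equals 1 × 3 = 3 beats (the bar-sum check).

1) 0.0ms=0b +383.795ms=3/7b
2) 383.795ms=3/7b +383.795ms=3/7b
3) 767.591ms=6/7b +383.795ms=3/7b
4) 1151.386ms=9/7b +383.795ms=3/7b
5) 1535.181ms=12/7b +383.795ms=3/7b
6) 1918.977ms=15/7b +383.795ms=3/7b
7) 2302.772ms=18/7b +383.795ms=3/7b
Σ=3b of 3 (67bpm 3/4) — PASS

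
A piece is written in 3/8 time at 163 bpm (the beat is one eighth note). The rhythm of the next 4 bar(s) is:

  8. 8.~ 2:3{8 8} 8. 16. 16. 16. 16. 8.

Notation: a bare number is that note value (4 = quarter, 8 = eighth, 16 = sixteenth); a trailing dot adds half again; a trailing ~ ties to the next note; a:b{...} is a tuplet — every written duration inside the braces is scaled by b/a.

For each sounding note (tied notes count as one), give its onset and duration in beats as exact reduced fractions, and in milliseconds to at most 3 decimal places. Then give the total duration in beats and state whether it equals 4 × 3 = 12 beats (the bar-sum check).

1) 0.0ms=0b +552.147ms=3/2b
2) 552.147ms=3/2b +1104.294ms=3b
3) 1656.442ms=9/2b +552.147ms=3/2b
4) 2208.589ms=6b +552.147ms=3/2b
5) 2760.736ms=15/2b +276.074ms=3/4b
6) 3036.81ms=33/4b +276.074ms=3/4b
7) 3312.883ms=9b +276.074ms=3/4b
8) 3588.957ms=39/4b +276.074ms=3/4b
9) 3865.031ms=21/2b +552.147ms=3/2b
Σ=12b of 12 (163bpm 3/8) — PASS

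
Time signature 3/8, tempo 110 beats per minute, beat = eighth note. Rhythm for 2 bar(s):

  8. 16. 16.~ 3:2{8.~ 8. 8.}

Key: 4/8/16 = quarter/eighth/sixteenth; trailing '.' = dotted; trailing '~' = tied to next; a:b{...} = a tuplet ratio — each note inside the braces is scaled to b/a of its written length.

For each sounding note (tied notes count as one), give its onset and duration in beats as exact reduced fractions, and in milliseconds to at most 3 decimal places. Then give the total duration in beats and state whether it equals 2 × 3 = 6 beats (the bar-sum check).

1) 0.0ms=0b +818.182ms=3/2b
2) 818.182ms=3/2b +409.091ms=3/4b
3) 1227.273ms=9/4b +1500.0ms=11/4b
4) 2727.273ms=5b +545.455ms=1b
Σ=6b of 6 (110bpm 3/8) — PASS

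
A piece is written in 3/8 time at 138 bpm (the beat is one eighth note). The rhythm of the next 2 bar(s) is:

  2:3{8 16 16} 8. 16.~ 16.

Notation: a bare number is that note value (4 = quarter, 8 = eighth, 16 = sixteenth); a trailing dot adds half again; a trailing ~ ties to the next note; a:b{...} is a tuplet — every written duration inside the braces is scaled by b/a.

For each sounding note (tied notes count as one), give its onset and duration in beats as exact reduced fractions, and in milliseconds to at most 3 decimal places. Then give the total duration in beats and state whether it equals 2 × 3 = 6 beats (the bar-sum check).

1) 0.0ms=0b +652.174ms=3/2b
2) 652.174ms=3/2b +326.087ms=3/4b
3) 978.261ms=9/4b +326.087ms=3/4b
4) 1304.348ms=3b +652.174ms=3/2b
5) 1956.522ms=9/2b +652.174ms=3/2b
Σ=6b of 6 (138bpm 3/8) — PASS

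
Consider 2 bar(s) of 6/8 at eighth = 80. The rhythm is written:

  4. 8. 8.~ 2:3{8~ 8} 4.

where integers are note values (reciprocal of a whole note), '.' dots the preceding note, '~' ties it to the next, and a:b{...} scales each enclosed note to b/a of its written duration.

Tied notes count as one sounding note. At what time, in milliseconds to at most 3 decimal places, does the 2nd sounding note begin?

note 2 onset = 3b = 2250.0ms

1. 0.0ms @ 0 + 2250.0ms (3)
2. 2250.0ms @ 3 + 1125.0ms (3/2)
3. 3375.0ms @ 9/2 + 3375.0ms (9/2)
4. 6750.0ms @ 9 + 2250.0ms (3)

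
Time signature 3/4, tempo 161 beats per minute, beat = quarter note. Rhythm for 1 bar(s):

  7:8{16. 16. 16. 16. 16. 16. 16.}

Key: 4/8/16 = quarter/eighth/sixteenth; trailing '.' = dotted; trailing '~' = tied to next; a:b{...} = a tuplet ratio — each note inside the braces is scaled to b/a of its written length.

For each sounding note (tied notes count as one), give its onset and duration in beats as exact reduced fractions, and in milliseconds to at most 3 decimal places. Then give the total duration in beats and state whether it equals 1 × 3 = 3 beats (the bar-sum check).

1) 0.0ms=0b +159.716ms=3/7b
2) 159.716ms=3/7b +159.716ms=3/7b
3) 319.432ms=6/7b +159.716ms=3/7b
4) 479.148ms=9/7b +159.716ms=3/7b
5) 638.864ms=12/7b +159.716ms=3/7b
6) 798.58ms=15/7b +159.716ms=3/7b
7) 958.296ms=18/7b +159.716ms=3/7b
Σ=3b of 3 (161bpm 3/4) — PASS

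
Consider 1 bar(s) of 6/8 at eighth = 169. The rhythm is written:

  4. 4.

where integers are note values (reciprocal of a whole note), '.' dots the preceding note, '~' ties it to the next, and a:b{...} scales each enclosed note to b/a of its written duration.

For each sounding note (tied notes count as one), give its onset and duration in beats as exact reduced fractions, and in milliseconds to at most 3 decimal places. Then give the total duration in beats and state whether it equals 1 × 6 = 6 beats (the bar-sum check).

1) 0.0ms=0b +1065.089ms=3b
2) 1065.089ms=3b +1065.089ms=3b
Σ=6b of 6 (169bpm 6/8) — PASS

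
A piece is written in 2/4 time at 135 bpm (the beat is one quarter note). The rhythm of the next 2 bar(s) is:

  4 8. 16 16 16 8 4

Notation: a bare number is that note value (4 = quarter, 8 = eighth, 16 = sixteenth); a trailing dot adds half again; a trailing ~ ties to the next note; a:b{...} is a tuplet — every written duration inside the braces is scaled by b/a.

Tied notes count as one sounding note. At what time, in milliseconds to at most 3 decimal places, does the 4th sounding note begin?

note 4 onset = 2b = 888.889ms

1. 0.0ms @ 0 + 444.444ms (1)
2. 444.444ms @ 1 + 333.333ms (3/4)
3. 777.778ms @ 7/4 + 111.111ms (1/4)
4. 888.889ms @ 2 + 111.111ms (1/4)
5. 1000.0ms @ 9/4 + 111.111ms (1/4)
6. 1111.111ms @ 5/2 + 222.222ms (1/2)
7. 1333.333ms @ 3 + 444.444ms (1)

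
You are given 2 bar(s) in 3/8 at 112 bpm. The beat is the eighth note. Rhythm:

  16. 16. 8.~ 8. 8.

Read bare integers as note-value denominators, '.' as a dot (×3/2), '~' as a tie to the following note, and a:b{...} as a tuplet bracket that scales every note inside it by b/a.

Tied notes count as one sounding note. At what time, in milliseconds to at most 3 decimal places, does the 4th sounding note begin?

note 4 onset = 9/2b = 2410.714ms

1. 0.0ms @ 0 + 401.786ms (3/4)
2. 401.786ms @ 3/4 + 401.786ms (3/4)
3. 803.571ms @ 3/2 + 1607.143ms (3)
4. 2410.714ms @ 9/2 + 803.571ms (3/2)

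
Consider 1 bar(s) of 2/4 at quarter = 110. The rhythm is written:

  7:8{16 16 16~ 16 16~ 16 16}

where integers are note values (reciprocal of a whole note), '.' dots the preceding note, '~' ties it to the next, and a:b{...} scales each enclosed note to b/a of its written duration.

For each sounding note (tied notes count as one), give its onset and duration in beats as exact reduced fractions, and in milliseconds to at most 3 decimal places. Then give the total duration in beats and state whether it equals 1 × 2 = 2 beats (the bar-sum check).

1) 0.0ms=0b +155.844ms=2/7b
2) 155.844ms=2/7b +155.844ms=2/7b
3) 311.688ms=4/7b +311.688ms=4/7b
4) 623.377ms=8/7b +311.688ms=4/7b
5) 935.065ms=12/7b +155.844ms=2/7b
Σ=2b of 2 (110bpm 2/4) — PASS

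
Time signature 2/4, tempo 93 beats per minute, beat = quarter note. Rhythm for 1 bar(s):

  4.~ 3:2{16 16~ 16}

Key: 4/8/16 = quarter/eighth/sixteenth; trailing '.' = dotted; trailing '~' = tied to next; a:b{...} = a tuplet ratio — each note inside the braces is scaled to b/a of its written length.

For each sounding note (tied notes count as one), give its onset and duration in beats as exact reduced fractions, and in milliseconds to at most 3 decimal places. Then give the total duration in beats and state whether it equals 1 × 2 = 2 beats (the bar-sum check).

1) 0.0ms=0b +1075.269ms=5/3b
2) 1075.269ms=5/3b +215.054ms=1/3b
Σ=2b of 2 (93bpm 2/4) — PASS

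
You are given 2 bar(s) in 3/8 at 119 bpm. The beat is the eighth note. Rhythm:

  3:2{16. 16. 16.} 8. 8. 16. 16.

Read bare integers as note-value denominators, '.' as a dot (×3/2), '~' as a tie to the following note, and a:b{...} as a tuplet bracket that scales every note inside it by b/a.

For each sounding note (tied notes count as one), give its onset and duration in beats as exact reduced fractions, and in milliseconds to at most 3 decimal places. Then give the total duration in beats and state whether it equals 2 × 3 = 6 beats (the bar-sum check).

1) 0.0ms=0b +252.101ms=1/2b
2) 252.101ms=1/2b +252.101ms=1/2b
3) 504.202ms=1b +252.101ms=1/2b
4) 756.303ms=3/2b +756.303ms=3/2b
5) 1512.605ms=3b +756.303ms=3/2b
6) 2268.908ms=9/2b +378.151ms=3/4b
7) 2647.059ms=21/4b +378.151ms=3/4b
Σ=6b of 6 (119bpm 3/8) — PASS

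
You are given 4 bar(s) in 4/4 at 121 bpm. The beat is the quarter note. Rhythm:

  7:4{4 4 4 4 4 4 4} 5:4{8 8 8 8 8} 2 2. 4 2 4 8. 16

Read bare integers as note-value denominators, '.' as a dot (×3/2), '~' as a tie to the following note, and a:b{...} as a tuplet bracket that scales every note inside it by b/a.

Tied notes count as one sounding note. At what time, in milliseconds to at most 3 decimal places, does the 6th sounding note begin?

1. 0.0ms @ 0 + 283.353ms (4/7)
2. 283.353ms @ 4/7 + 283.353ms (4/7)
3. 566.706ms @ 8/7 + 283.353ms (4/7)
4. 850.059ms @ 12/7 + 283.353ms (4/7)
5. 1133.412ms @ 16/7 + 283.353ms (4/7)
6. 1416.765ms @ 20/7 + 283.353ms (4/7)
7. 1700.118ms @ 24/7 + 283.353ms (4/7)
8. 1983.471ms @ 4 + 198.347ms (2/5)
9. 2181.818ms @ 22/5 + 198.347ms (2/5)
10. 2380.165ms @ 24/5 + 198.347ms (2/5)
11. 2578.512ms @ 26/5 + 198.347ms (2/5)
12. 2776.86ms @ 28/5 + 198.347ms (2/5)
13. 2975.207ms @ 6 + 991.736ms (2)
14. 3966.942ms @ 8 + 1487.603ms (3)
15. 5454.545ms @ 11 + 495.868ms (1)
16. 5950.413ms @ 12 + 991.736ms (2)
17. 6942.149ms @ 14 + 495.868ms (1)
18. 7438.017ms @ 15 + 371.901ms (3/4)
19. 7809.917ms @ 63/4 + 123.967ms (1/4)

note 6 onset = 20/7b = 1416.765ms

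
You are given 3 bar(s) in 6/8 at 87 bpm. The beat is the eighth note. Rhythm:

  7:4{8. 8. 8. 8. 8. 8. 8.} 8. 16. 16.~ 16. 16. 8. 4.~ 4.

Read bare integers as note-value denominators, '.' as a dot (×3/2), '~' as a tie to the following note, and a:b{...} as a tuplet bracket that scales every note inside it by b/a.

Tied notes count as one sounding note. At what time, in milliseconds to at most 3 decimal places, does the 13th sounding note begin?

1. 0.0ms @ 0 + 591.133ms (6/7)
2. 591.133ms @ 6/7 + 591.133ms (6/7)
3. 1182.266ms @ 12/7 + 591.133ms (6/7)
4. 1773.399ms @ 18/7 + 591.133ms (6/7)
5. 2364.532ms @ 24/7 + 591.133ms (6/7)
6. 2955.665ms @ 30/7 + 591.133ms (6/7)
7. 3546.798ms @ 36/7 + 591.133ms (6/7)
8. 4137.931ms @ 6 + 1034.483ms (3/2)
9. 5172.414ms @ 15/2 + 517.241ms (3/4)
10. 5689.655ms @ 33/4 + 1034.483ms (3/2)
11. 6724.138ms @ 39/4 + 517.241ms (3/4)
12. 7241.379ms @ 21/2 + 1034.483ms (3/2)
13. 8275.862ms @ 12 + 4137.931ms (6)

note 13 onset = 12b = 8275.862ms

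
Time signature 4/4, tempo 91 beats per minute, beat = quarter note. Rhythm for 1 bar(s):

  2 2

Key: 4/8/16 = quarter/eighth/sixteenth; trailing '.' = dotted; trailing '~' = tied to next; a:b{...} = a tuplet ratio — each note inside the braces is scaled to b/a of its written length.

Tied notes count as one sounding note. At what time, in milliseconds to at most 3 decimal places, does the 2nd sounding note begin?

note 2 onset = 2b = 1318.681ms

1. 0.0ms @ 0 + 1318.681ms (2)
2. 1318.681ms @ 2 + 1318.681ms (2)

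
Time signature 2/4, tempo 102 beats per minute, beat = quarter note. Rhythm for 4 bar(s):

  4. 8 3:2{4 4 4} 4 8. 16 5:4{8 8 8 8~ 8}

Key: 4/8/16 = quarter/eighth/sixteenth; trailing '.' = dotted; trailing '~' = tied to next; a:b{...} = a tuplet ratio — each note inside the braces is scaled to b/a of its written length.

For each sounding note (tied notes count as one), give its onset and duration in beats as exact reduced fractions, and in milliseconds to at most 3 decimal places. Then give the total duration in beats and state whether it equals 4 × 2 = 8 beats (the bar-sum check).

1) 0.0ms=0b +882.353ms=3/2b
2) 882.353ms=3/2b +294.118ms=1/2b
3) 1176.471ms=2b +392.157ms=2/3b
4) 1568.627ms=8/3b +392.157ms=2/3b
5) 1960.784ms=10/3b +392.157ms=2/3b
6) 2352.941ms=4b +588.235ms=1b
7) 2941.176ms=5b +441.176ms=3/4b
8) 3382.353ms=23/4b +147.059ms=1/4b
9) 3529.412ms=6b +235.294ms=2/5b
10) 3764.706ms=32/5b +235.294ms=2/5b
11) 4000.0ms=34/5b +235.294ms=2/5b
12) 4235.294ms=36/5b +470.588ms=4/5b
Σ=8b of 8 (102bpm 2/4) — PASS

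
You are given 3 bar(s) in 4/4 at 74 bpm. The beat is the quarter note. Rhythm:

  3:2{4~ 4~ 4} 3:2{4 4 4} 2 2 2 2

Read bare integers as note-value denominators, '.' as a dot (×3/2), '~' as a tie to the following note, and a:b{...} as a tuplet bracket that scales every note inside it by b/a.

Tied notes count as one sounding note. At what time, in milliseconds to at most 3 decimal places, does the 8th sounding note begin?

note 8 onset = 10b = 8108.108ms

1. 0.0ms @ 0 + 1621.622ms (2)
2. 1621.622ms @ 2 + 540.541ms (2/3)
3. 2162.162ms @ 8/3 + 540.541ms (2/3)
4. 2702.703ms @ 10/3 + 540.541ms (2/3)
5. 3243.243ms @ 4 + 1621.622ms (2)
6. 4864.865ms @ 6 + 1621.622ms (2)
7. 6486.486ms @ 8 + 1621.622ms (2)
8. 8108.108ms @ 10 + 1621.622ms (2)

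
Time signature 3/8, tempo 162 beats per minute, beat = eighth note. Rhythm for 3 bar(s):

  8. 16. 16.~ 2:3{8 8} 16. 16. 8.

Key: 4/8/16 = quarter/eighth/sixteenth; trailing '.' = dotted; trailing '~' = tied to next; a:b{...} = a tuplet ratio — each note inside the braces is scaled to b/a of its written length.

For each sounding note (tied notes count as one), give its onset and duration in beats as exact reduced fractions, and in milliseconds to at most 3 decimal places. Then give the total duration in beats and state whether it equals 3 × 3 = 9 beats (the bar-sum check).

1) 0.0ms=0b +555.556ms=3/2b
2) 555.556ms=3/2b +277.778ms=3/4b
3) 833.333ms=9/4b +833.333ms=9/4b
4) 1666.667ms=9/2b +555.556ms=3/2b
5) 2222.222ms=6b +277.778ms=3/4b
6) 2500.0ms=27/4b +277.778ms=3/4b
7) 2777.778ms=15/2b +555.556ms=3/2b
Σ=9b of 9 (162bpm 3/8) — PASS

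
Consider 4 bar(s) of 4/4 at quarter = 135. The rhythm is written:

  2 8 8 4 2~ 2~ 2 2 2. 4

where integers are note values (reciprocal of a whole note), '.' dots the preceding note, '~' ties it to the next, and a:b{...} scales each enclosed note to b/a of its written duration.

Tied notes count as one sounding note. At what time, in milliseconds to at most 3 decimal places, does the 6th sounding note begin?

note 6 onset = 10b = 4444.444ms

1. 0.0ms @ 0 + 888.889ms (2)
2. 888.889ms @ 2 + 222.222ms (1/2)
3. 1111.111ms @ 5/2 + 222.222ms (1/2)
4. 1333.333ms @ 3 + 444.444ms (1)
5. 1777.778ms @ 4 + 2666.667ms (6)
6. 4444.444ms @ 10 + 888.889ms (2)
7. 5333.333ms @ 12 + 1333.333ms (3)
8. 6666.667ms @ 15 + 444.444ms (1)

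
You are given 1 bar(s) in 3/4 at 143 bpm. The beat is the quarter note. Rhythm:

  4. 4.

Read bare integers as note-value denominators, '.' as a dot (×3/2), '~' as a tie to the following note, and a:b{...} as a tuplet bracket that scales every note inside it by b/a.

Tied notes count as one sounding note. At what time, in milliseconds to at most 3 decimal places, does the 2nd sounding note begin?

1. 0.0ms @ 0 + 629.371ms (3/2)
2. 629.371ms @ 3/2 + 629.371ms (3/2)

note 2 onset = 3/2b = 629.371ms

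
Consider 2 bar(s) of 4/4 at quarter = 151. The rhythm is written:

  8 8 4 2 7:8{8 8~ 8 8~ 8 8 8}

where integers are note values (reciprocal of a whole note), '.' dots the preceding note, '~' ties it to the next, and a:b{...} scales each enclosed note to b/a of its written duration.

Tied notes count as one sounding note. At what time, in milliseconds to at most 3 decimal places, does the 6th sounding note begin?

1. 0.0ms @ 0 + 198.675ms (1/2)
2. 198.675ms @ 1/2 + 198.675ms (1/2)
3. 397.351ms @ 1 + 397.351ms (1)
4. 794.702ms @ 2 + 794.702ms (2)
5. 1589.404ms @ 4 + 227.058ms (4/7)
6. 1816.462ms @ 32/7 + 454.115ms (8/7)
7. 2270.577ms @ 40/7 + 454.115ms (8/7)
8. 2724.693ms @ 48/7 + 227.058ms (4/7)
9. 2951.75ms @ 52/7 + 227.058ms (4/7)

note 6 onset = 32/7b = 1816.462ms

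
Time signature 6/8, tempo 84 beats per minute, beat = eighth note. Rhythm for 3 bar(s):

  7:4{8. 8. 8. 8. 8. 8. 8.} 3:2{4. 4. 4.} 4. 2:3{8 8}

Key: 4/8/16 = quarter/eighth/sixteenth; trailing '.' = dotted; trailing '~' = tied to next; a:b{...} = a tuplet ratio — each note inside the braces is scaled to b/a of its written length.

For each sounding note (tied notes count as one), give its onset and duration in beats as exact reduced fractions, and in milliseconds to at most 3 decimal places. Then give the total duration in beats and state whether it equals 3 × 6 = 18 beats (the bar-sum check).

1) 0.0ms=0b +612.245ms=6/7b
2) 612.245ms=6/7b +612.245ms=6/7b
3) 1224.49ms=12/7b +612.245ms=6/7b
4) 1836.735ms=18/7b +612.245ms=6/7b
5) 2448.98ms=24/7b +612.245ms=6/7b
6) 3061.224ms=30/7b +612.245ms=6/7b
7) 3673.469ms=36/7b +612.245ms=6/7b
8) 4285.714ms=6b +1428.571ms=2b
9) 5714.286ms=8b +1428.571ms=2b
10) 7142.857ms=10b +1428.571ms=2b
11) 8571.429ms=12b +2142.857ms=3b
12) 10714.286ms=15b +1071.429ms=3/2b
13) 11785.714ms=33/2b +1071.429ms=3/2b
Σ=18b of 18 (84bpm 6/8) — PASS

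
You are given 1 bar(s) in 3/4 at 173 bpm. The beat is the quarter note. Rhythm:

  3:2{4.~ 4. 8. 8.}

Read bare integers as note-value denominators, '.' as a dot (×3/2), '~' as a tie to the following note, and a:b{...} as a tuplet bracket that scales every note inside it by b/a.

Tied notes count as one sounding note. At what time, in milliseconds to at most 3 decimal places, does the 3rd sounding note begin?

note 3 onset = 5/2b = 867.052ms

1. 0.0ms @ 0 + 693.642ms (2)
2. 693.642ms @ 2 + 173.41ms (1/2)
3. 867.052ms @ 5/2 + 173.41ms (1/2)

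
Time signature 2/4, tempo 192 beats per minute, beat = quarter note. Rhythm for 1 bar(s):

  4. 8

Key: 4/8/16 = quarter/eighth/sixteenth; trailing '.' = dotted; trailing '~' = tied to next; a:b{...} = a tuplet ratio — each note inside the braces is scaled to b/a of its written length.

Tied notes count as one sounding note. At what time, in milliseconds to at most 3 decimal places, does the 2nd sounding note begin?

note 2 onset = 3/2b = 468.75ms

1. 0.0ms @ 0 + 468.75ms (3/2)
2. 468.75ms @ 3/2 + 156.25ms (1/2)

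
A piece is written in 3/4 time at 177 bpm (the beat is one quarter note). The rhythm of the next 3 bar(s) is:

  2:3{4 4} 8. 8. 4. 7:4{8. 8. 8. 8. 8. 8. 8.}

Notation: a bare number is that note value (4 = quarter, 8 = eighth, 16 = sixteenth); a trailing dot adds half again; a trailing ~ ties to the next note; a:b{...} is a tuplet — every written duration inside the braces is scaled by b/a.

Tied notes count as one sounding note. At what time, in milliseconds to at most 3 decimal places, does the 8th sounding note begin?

1. 0.0ms @ 0 + 508.475ms (3/2)
2. 508.475ms @ 3/2 + 508.475ms (3/2)
3. 1016.949ms @ 3 + 254.237ms (3/4)
4. 1271.186ms @ 15/4 + 254.237ms (3/4)
5. 1525.424ms @ 9/2 + 508.475ms (3/2)
6. 2033.898ms @ 6 + 145.278ms (3/7)
7. 2179.177ms @ 45/7 + 145.278ms (3/7)
8. 2324.455ms @ 48/7 + 145.278ms (3/7)
9. 2469.734ms @ 51/7 + 145.278ms (3/7)
10. 2615.012ms @ 54/7 + 145.278ms (3/7)
11. 2760.291ms @ 57/7 + 145.278ms (3/7)
12. 2905.569ms @ 60/7 + 145.278ms (3/7)

note 8 onset = 48/7b = 2324.455ms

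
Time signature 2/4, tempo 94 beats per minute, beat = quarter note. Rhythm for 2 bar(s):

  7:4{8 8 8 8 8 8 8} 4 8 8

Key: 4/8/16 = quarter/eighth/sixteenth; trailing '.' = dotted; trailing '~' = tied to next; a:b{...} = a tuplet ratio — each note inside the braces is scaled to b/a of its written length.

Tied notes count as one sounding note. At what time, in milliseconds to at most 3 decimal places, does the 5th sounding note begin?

1. 0.0ms @ 0 + 182.371ms (2/7)
2. 182.371ms @ 2/7 + 182.371ms (2/7)
3. 364.742ms @ 4/7 + 182.371ms (2/7)
4. 547.112ms @ 6/7 + 182.371ms (2/7)
5. 729.483ms @ 8/7 + 182.371ms (2/7)
6. 911.854ms @ 10/7 + 182.371ms (2/7)
7. 1094.225ms @ 12/7 + 182.371ms (2/7)
8. 1276.596ms @ 2 + 638.298ms (1)
9. 1914.894ms @ 3 + 319.149ms (1/2)
10. 2234.043ms @ 7/2 + 319.149ms (1/2)

note 5 onset = 8/7b = 729.483ms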